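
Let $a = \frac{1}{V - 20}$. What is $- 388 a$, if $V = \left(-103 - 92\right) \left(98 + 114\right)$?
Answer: $\frac{97}{10340} \approx 0.009381$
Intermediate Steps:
$V = -41340$ ($V = \left(-195\right) 212 = -41340$)
$a = - \frac{1}{41360}$ ($a = \frac{1}{-41340 - 20} = \frac{1}{-41360} = - \frac{1}{41360} \approx -2.4178 \cdot 10^{-5}$)
$- 388 a = \left(-388\right) \left(- \frac{1}{41360}\right) = \frac{97}{10340}$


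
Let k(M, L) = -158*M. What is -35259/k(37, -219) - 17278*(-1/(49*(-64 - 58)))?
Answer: 54885557/17473694 ≈ 3.1410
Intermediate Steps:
-35259/k(37, -219) - 17278*(-1/(49*(-64 - 58))) = -35259/((-158*37)) - 17278*(-1/(49*(-64 - 58))) = -35259/(-5846) - 17278/((-49*(-122))) = -35259*(-1/5846) - 17278/5978 = 35259/5846 - 17278*1/5978 = 35259/5846 - 8639/2989 = 54885557/17473694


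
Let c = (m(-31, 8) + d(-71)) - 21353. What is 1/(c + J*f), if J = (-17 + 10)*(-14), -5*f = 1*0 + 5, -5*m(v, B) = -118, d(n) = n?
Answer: -5/107492 ≈ -4.6515e-5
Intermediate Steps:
m(v, B) = 118/5 (m(v, B) = -⅕*(-118) = 118/5)
f = -1 (f = -(1*0 + 5)/5 = -(0 + 5)/5 = -⅕*5 = -1)
J = 98 (J = -7*(-14) = 98)
c = -107002/5 (c = (118/5 - 71) - 21353 = -237/5 - 21353 = -107002/5 ≈ -21400.)
1/(c + J*f) = 1/(-107002/5 + 98*(-1)) = 1/(-107002/5 - 98) = 1/(-107492/5) = -5/107492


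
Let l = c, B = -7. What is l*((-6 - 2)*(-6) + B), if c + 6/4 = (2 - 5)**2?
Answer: 615/2 ≈ 307.50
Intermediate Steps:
c = 15/2 (c = -3/2 + (2 - 5)**2 = -3/2 + (-3)**2 = -3/2 + 9 = 15/2 ≈ 7.5000)
l = 15/2 ≈ 7.5000
l*((-6 - 2)*(-6) + B) = 15*((-6 - 2)*(-6) - 7)/2 = 15*(-8*(-6) - 7)/2 = 15*(48 - 7)/2 = (15/2)*41 = 615/2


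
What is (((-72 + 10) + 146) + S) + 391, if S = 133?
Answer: 608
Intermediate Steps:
(((-72 + 10) + 146) + S) + 391 = (((-72 + 10) + 146) + 133) + 391 = ((-62 + 146) + 133) + 391 = (84 + 133) + 391 = 217 + 391 = 608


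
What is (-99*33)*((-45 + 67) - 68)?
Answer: 150282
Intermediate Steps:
(-99*33)*((-45 + 67) - 68) = -3267*(22 - 68) = -3267*(-46) = 150282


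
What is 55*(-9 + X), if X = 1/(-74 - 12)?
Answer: -42625/86 ≈ -495.64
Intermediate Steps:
X = -1/86 (X = 1/(-86) = -1/86 ≈ -0.011628)
55*(-9 + X) = 55*(-9 - 1/86) = 55*(-775/86) = -42625/86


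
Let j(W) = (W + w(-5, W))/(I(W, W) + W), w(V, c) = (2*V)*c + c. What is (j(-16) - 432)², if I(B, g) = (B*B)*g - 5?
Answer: 3163674083584/16949689 ≈ 1.8665e+5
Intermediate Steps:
I(B, g) = -5 + g*B² (I(B, g) = B²*g - 5 = g*B² - 5 = -5 + g*B²)
w(V, c) = c + 2*V*c (w(V, c) = 2*V*c + c = c + 2*V*c)
j(W) = -8*W/(-5 + W + W³) (j(W) = (W + W*(1 + 2*(-5)))/((-5 + W*W²) + W) = (W + W*(1 - 10))/((-5 + W³) + W) = (W + W*(-9))/(-5 + W + W³) = (W - 9*W)/(-5 + W + W³) = (-8*W)/(-5 + W + W³) = -8*W/(-5 + W + W³))
(j(-16) - 432)² = (-8*(-16)/(-5 - 16 + (-16)³) - 432)² = (-8*(-16)/(-5 - 16 - 4096) - 432)² = (-8*(-16)/(-4117) - 432)² = (-8*(-16)*(-1/4117) - 432)² = (-128/4117 - 432)² = (-1778672/4117)² = 3163674083584/16949689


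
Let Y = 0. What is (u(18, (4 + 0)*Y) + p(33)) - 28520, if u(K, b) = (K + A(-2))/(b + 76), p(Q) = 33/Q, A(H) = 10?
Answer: -541854/19 ≈ -28519.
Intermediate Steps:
u(K, b) = (10 + K)/(76 + b) (u(K, b) = (K + 10)/(b + 76) = (10 + K)/(76 + b))
(u(18, (4 + 0)*Y) + p(33)) - 28520 = ((10 + 18)/(76 + (4 + 0)*0) + 33/33) - 28520 = (28/(76 + 4*0) + 33*(1/33)) - 28520 = (28/(76 + 0) + 1) - 28520 = (28/76 + 1) - 28520 = ((1/76)*28 + 1) - 28520 = (7/19 + 1) - 28520 = 26/19 - 28520 = -541854/19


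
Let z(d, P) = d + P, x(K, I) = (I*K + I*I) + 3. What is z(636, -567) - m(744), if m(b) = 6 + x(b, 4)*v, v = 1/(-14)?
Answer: 3877/14 ≈ 276.93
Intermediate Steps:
x(K, I) = 3 + I**2 + I*K (x(K, I) = (I*K + I**2) + 3 = (I**2 + I*K) + 3 = 3 + I**2 + I*K)
v = -1/14 ≈ -0.071429
z(d, P) = P + d
m(b) = 65/14 - 2*b/7 (m(b) = 6 + (3 + 4**2 + 4*b)*(-1/14) = 6 + (3 + 16 + 4*b)*(-1/14) = 6 + (19 + 4*b)*(-1/14) = 6 + (-19/14 - 2*b/7) = 65/14 - 2*b/7)
z(636, -567) - m(744) = (-567 + 636) - (65/14 - 2/7*744) = 69 - (65/14 - 1488/7) = 69 - 1*(-2911/14) = 69 + 2911/14 = 3877/14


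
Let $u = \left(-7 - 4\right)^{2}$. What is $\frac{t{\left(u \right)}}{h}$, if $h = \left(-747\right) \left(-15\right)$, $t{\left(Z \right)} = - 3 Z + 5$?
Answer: $- \frac{358}{11205} \approx -0.03195$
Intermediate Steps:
$u = 121$ ($u = \left(-11\right)^{2} = 121$)
$t{\left(Z \right)} = 5 - 3 Z$
$h = 11205$
$\frac{t{\left(u \right)}}{h} = \frac{5 - 363}{11205} = \left(5 - 363\right) \frac{1}{11205} = \left(-358\right) \frac{1}{11205} = - \frac{358}{11205}$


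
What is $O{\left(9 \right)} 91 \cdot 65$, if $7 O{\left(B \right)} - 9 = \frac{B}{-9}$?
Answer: $6760$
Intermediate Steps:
$O{\left(B \right)} = \frac{9}{7} - \frac{B}{63}$ ($O{\left(B \right)} = \frac{9}{7} + \frac{B \frac{1}{-9}}{7} = \frac{9}{7} + \frac{B \left(- \frac{1}{9}\right)}{7} = \frac{9}{7} + \frac{\left(- \frac{1}{9}\right) B}{7} = \frac{9}{7} - \frac{B}{63}$)
$O{\left(9 \right)} 91 \cdot 65 = \left(\frac{9}{7} - \frac{1}{7}\right) 91 \cdot 65 = \frac{8}{7} \cdot 91 \cdot 65 = 104 \cdot 65 = 6760$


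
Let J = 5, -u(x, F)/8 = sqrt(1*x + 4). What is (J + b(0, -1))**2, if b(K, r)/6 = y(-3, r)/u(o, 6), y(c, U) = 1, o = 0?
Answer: 1369/64 ≈ 21.391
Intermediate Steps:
u(x, F) = -8*sqrt(4 + x) (u(x, F) = -8*sqrt(1*x + 4) = -8*sqrt(x + 4) = -8*sqrt(4 + x))
b(K, r) = -3/8 (b(K, r) = 6*(1/(-8*sqrt(4 + 0))) = 6*(1/(-8*sqrt(4))) = 6*(1/(-8*2)) = 6*(1/(-16)) = 6*(1*(-1/16)) = 6*(-1/16) = -3/8)
(J + b(0, -1))**2 = (5 - 3/8)**2 = (37/8)**2 = 1369/64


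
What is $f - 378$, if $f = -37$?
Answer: $-415$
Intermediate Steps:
$f - 378 = -37 - 378 = -415$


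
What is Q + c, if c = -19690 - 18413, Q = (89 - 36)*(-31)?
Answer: -39746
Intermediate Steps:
Q = -1643 (Q = 53*(-31) = -1643)
c = -38103
Q + c = -1643 - 38103 = -39746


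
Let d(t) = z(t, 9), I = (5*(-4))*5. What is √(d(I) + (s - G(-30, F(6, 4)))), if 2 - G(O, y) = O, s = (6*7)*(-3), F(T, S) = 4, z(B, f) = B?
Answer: I*√258 ≈ 16.062*I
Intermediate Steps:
I = -100 (I = -20*5 = -100)
d(t) = t
s = -126 (s = 42*(-3) = -126)
G(O, y) = 2 - O
√(d(I) + (s - G(-30, F(6, 4)))) = √(-100 + (-126 - (2 - 1*(-30)))) = √(-100 + (-126 - (2 + 30))) = √(-100 + (-126 - 1*32)) = √(-100 + (-126 - 32)) = √(-100 - 158) = √(-258) = I*√258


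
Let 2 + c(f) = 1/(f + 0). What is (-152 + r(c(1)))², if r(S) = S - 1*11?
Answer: 26896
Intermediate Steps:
c(f) = -2 + 1/f (c(f) = -2 + 1/(f + 0) = -2 + 1/f)
r(S) = -11 + S (r(S) = S - 11 = -11 + S)
(-152 + r(c(1)))² = (-152 + (-11 + (-2 + 1/1)))² = (-152 + (-11 + (-2 + 1)))² = (-152 + (-11 - 1))² = (-152 - 12)² = (-164)² = 26896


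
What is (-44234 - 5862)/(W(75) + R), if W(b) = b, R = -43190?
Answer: 50096/43115 ≈ 1.1619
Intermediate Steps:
(-44234 - 5862)/(W(75) + R) = (-44234 - 5862)/(75 - 43190) = -50096/(-43115) = -50096*(-1/43115) = 50096/43115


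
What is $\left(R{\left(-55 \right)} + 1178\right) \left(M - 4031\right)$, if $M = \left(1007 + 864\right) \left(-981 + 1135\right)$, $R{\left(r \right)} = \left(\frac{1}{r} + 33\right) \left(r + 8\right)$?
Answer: $- \frac{5815020204}{55} \approx -1.0573 \cdot 10^{8}$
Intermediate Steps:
$R{\left(r \right)} = \left(8 + r\right) \left(33 + \frac{1}{r}\right)$ ($R{\left(r \right)} = \left(33 + \frac{1}{r}\right) \left(8 + r\right) = \left(8 + r\right) \left(33 + \frac{1}{r}\right)$)
$M = 288134$ ($M = 1871 \cdot 154 = 288134$)
$\left(R{\left(-55 \right)} + 1178\right) \left(M - 4031\right) = \left(\left(265 + \frac{8}{-55} + 33 \left(-55\right)\right) + 1178\right) \left(288134 - 4031\right) = \left(\left(265 + 8 \left(- \frac{1}{55}\right) - 1815\right) + 1178\right) 284103 = \left(\left(265 - \frac{8}{55} - 1815\right) + 1178\right) 284103 = \left(- \frac{85258}{55} + 1178\right) 284103 = \left(- \frac{20468}{55}\right) 284103 = - \frac{5815020204}{55}$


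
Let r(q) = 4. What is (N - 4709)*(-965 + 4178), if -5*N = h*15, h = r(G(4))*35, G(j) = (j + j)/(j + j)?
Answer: -16479477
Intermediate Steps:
G(j) = 1 (G(j) = (2*j)/((2*j)) = (2*j)*(1/(2*j)) = 1)
h = 140 (h = 4*35 = 140)
N = -420 (N = -28*15 = -1/5*2100 = -420)
(N - 4709)*(-965 + 4178) = (-420 - 4709)*(-965 + 4178) = -5129*3213 = -16479477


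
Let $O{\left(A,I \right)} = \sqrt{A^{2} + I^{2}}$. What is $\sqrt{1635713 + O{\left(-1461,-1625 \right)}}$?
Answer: $\sqrt{1635713 + \sqrt{4775146}} \approx 1279.8$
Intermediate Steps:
$\sqrt{1635713 + O{\left(-1461,-1625 \right)}} = \sqrt{1635713 + \sqrt{\left(-1461\right)^{2} + \left(-1625\right)^{2}}} = \sqrt{1635713 + \sqrt{2134521 + 2640625}} = \sqrt{1635713 + \sqrt{4775146}}$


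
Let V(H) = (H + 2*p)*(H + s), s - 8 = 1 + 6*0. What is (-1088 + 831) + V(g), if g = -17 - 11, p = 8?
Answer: -29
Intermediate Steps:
s = 9 (s = 8 + (1 + 6*0) = 8 + (1 + 0) = 8 + 1 = 9)
g = -28
V(H) = (9 + H)*(16 + H) (V(H) = (H + 2*8)*(H + 9) = (H + 16)*(9 + H) = (16 + H)*(9 + H) = (9 + H)*(16 + H))
(-1088 + 831) + V(g) = (-1088 + 831) + (144 + (-28)² + 25*(-28)) = -257 + (144 + 784 - 700) = -257 + 228 = -29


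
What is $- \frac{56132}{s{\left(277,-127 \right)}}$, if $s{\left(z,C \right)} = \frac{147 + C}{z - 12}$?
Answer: $-743749$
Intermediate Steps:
$s{\left(z,C \right)} = \frac{147 + C}{-12 + z}$
$- \frac{56132}{s{\left(277,-127 \right)}} = - \frac{56132}{\frac{1}{-12 + 277} \left(147 - 127\right)} = - \frac{56132}{\frac{1}{265} \cdot 20} = - \frac{56132}{\frac{4}{53}} = \left(-56132\right) \frac{53}{4} = -743749$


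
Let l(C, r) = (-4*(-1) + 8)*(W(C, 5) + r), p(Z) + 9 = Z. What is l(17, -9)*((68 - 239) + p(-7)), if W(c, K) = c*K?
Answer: -170544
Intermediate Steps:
p(Z) = -9 + Z
W(c, K) = K*c
l(C, r) = 12*r + 60*C (l(C, r) = (-4*(-1) + 8)*(5*C + r) = (4 + 8)*(r + 5*C) = 12*(r + 5*C) = 12*r + 60*C)
l(17, -9)*((68 - 239) + p(-7)) = (12*(-9) + 60*17)*((68 - 239) + (-9 - 7)) = (-108 + 1020)*(-171 - 16) = 912*(-187) = -170544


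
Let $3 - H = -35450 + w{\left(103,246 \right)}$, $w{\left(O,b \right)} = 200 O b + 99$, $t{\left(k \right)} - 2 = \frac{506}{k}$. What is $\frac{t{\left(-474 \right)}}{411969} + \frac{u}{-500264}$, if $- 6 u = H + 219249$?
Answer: $- \frac{156641418209659}{97688205152784} \approx -1.6035$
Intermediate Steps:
$t{\left(k \right)} = 2 + \frac{506}{k}$
$w{\left(O,b \right)} = 99 + 200 O b$ ($w{\left(O,b \right)} = 200 O b + 99 = 99 + 200 O b$)
$H = -5032246$ ($H = 3 - \left(-35450 + \left(99 + 200 \cdot 103 \cdot 246\right)\right) = 3 - \left(-35450 + \left(99 + 5067600\right)\right) = 3 - \left(-35450 + 5067699\right) = 3 - 5032249 = -5032246$)
$u = \frac{4812997}{6}$ ($u = - \frac{-5032246 + 219249}{6} = \left(- \frac{1}{6}\right) \left(-4812997\right) = \frac{4812997}{6} \approx 8.0217 \cdot 10^{5}$)
$\frac{t{\left(-474 \right)}}{411969} + \frac{u}{-500264} = \frac{2 + \frac{506}{-474}}{411969} + \frac{4812997}{6 \left(-500264\right)} = \left(2 + 506 \left(- \frac{1}{474}\right)\right) \frac{1}{411969} + \frac{4812997}{6} \left(- \frac{1}{500264}\right) = \left(2 - \frac{253}{237}\right) \frac{1}{411969} - \frac{4812997}{3001584} = \frac{221}{237} \cdot \frac{1}{411969} - \frac{4812997}{3001584} = \frac{221}{97636653} - \frac{4812997}{3001584} = - \frac{156641418209659}{97688205152784}$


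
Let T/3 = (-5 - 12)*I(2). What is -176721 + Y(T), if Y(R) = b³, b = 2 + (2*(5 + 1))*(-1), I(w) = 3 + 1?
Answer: -177721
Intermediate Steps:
I(w) = 4
T = -204 (T = 3*((-5 - 12)*4) = 3*(-17*4) = 3*(-68) = -204)
b = -10 (b = 2 + (2*6)*(-1) = 2 + 12*(-1) = 2 - 12 = -10)
Y(R) = -1000 (Y(R) = (-10)³ = -1000)
-176721 + Y(T) = -176721 - 1000 = -177721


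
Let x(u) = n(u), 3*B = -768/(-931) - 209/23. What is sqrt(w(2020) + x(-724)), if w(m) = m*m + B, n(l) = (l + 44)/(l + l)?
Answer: 10*sqrt(112579964895142293)/1661037 ≈ 2020.0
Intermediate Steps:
B = -176915/64239 (B = (-768/(-931) - 209/23)/3 = (-768*(-1/931) - 209*1/23)/3 = (768/931 - 209/23)/3 = (1/3)*(-176915/21413) = -176915/64239 ≈ -2.7540)
n(l) = (44 + l)/(2*l) (n(l) = (44 + l)/((2*l)) = (44 + l)*(1/(2*l)) = (44 + l)/(2*l))
w(m) = -176915/64239 + m**2 (w(m) = m*m - 176915/64239 = m**2 - 176915/64239 = -176915/64239 + m**2)
x(u) = (44 + u)/(2*u)
sqrt(w(2020) + x(-724)) = sqrt((-176915/64239 + 2020**2) + (1/2)*(44 - 724)/(-724)) = sqrt((-176915/64239 + 4080400) + (1/2)*(-1/724)*(-680)) = sqrt(262120638685/64239 + 85/181) = sqrt(47443841062300/11627259) = 10*sqrt(112579964895142293)/1661037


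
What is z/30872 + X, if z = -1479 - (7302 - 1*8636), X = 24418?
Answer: 753832351/30872 ≈ 24418.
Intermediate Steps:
z = -145 (z = -1479 - (7302 - 8636) = -1479 - 1*(-1334) = -1479 + 1334 = -145)
z/30872 + X = -145/30872 + 24418 = 753832351/30872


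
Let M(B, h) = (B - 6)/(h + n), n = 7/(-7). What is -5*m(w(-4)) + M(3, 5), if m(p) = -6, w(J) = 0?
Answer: 117/4 ≈ 29.250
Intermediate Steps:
n = -1 (n = 7*(-⅐) = -1)
M(B, h) = (-6 + B)/(-1 + h) (M(B, h) = (B - 6)/(h - 1) = (-6 + B)/(-1 + h))
-5*m(w(-4)) + M(3, 5) = -5*(-6) + (-6 + 3)/(-1 + 5) = 30 - 3/4 = 30 + (¼)*(-3) = 30 - ¾ = 117/4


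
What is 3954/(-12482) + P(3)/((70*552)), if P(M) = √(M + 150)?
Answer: -1977/6241 + √17/12880 ≈ -0.31646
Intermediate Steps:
P(M) = √(150 + M)
3954/(-12482) + P(3)/((70*552)) = 3954/(-12482) + √(150 + 3)/((70*552)) = 3954*(-1/12482) + √153/38640 = -1977/6241 + (3*√17)*(1/38640) = -1977/6241 + √17/12880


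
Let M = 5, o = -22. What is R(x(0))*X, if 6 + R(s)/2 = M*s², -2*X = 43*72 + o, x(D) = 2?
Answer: -43036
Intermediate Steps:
X = -1537 (X = -(43*72 - 22)/2 = -(3096 - 22)/2 = -½*3074 = -1537)
R(s) = -12 + 10*s² (R(s) = -12 + 2*(5*s²) = -12 + 10*s²)
R(x(0))*X = (-12 + 10*2²)*(-1537) = (-12 + 10*4)*(-1537) = (-12 + 40)*(-1537) = 28*(-1537) = -43036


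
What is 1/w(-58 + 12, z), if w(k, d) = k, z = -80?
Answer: -1/46 ≈ -0.021739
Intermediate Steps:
1/w(-58 + 12, z) = 1/(-58 + 12) = 1/(-46) = -1/46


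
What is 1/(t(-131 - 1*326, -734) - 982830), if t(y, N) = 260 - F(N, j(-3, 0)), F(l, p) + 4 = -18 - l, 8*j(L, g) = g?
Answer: -1/983282 ≈ -1.0170e-6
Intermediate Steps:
j(L, g) = g/8
F(l, p) = -22 - l (F(l, p) = -4 + (-18 - l) = -22 - l)
t(y, N) = 282 + N (t(y, N) = 260 - (-22 - N) = 260 + (22 + N) = 282 + N)
1/(t(-131 - 1*326, -734) - 982830) = 1/((282 - 734) - 982830) = 1/(-452 - 982830) = 1/(-983282) = -1/983282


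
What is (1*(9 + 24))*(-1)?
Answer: -33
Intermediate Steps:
(1*(9 + 24))*(-1) = (1*33)*(-1) = 33*(-1) = -33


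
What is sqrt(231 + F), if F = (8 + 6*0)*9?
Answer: sqrt(303) ≈ 17.407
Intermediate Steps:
F = 72 (F = (8 + 0)*9 = 8*9 = 72)
sqrt(231 + F) = sqrt(231 + 72) = sqrt(303)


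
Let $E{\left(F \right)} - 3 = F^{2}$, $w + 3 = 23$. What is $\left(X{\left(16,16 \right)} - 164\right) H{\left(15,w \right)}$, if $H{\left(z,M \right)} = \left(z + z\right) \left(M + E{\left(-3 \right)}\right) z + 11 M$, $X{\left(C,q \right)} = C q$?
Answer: $1345040$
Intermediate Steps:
$w = 20$ ($w = -3 + 23 = 20$)
$E{\left(F \right)} = 3 + F^{2}$
$H{\left(z,M \right)} = 11 M + 2 z^{2} \left(12 + M\right)$ ($H{\left(z,M \right)} = \left(z + z\right) \left(M + \left(3 + \left(-3\right)^{2}\right)\right) z + 11 M = 2 z \left(M + \left(3 + 9\right)\right) z + 11 M = 2 z \left(M + 12\right) z + 11 M = 2 z \left(12 + M\right) z + 11 M = 2 z^{2} \left(12 + M\right) + 11 M = 11 M + 2 z^{2} \left(12 + M\right)$)
$\left(X{\left(16,16 \right)} - 164\right) H{\left(15,w \right)} = \left(16 \cdot 16 - 164\right) \left(11 \cdot 20 + 24 \cdot 15^{2} + 2 \cdot 20 \cdot 15^{2}\right) = \left(256 - 164\right) \left(220 + 24 \cdot 225 + 2 \cdot 20 \cdot 225\right) = 92 \left(220 + 5400 + 9000\right) = 92 \cdot 14620 = 1345040$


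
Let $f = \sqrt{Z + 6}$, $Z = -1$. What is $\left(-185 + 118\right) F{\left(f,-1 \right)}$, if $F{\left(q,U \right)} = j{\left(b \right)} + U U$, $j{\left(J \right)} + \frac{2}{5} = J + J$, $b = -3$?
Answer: $\frac{1809}{5} \approx 361.8$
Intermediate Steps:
$j{\left(J \right)} = - \frac{2}{5} + 2 J$ ($j{\left(J \right)} = - \frac{2}{5} + \left(J + J\right) = - \frac{2}{5} + 2 J$)
$f = \sqrt{5}$ ($f = \sqrt{-1 + 6} = \sqrt{5} \approx 2.2361$)
$F{\left(q,U \right)} = - \frac{32}{5} + U^{2}$ ($F{\left(q,U \right)} = \left(- \frac{2}{5} + 2 \left(-3\right)\right) + U U = \left(- \frac{2}{5} - 6\right) + U^{2} = - \frac{32}{5} + U^{2}$)
$\left(-185 + 118\right) F{\left(f,-1 \right)} = \left(-185 + 118\right) \left(- \frac{32}{5} + \left(-1\right)^{2}\right) = - 67 \left(- \frac{32}{5} + 1\right) = \left(-67\right) \left(- \frac{27}{5}\right) = \frac{1809}{5}$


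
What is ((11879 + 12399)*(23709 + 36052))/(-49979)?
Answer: -1450877558/49979 ≈ -29030.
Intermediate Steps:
((11879 + 12399)*(23709 + 36052))/(-49979) = (24278*59761)*(-1/49979) = 1450877558*(-1/49979) = -1450877558/49979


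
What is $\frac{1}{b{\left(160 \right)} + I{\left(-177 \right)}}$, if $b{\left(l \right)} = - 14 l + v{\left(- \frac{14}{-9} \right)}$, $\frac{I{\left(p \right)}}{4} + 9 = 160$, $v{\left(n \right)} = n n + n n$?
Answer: $- \frac{81}{132124} \approx -0.00061306$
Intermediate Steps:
$v{\left(n \right)} = 2 n^{2}$ ($v{\left(n \right)} = n^{2} + n^{2} = 2 n^{2}$)
$I{\left(p \right)} = 604$ ($I{\left(p \right)} = -36 + 4 \cdot 160 = -36 + 640 = 604$)
$b{\left(l \right)} = \frac{392}{81} - 14 l$ ($b{\left(l \right)} = - 14 l + 2 \left(- \frac{14}{-9}\right)^{2} = - 14 l + 2 \left(\left(-14\right) \left(- \frac{1}{9}\right)\right)^{2} = - 14 l + 2 \left(\frac{14}{9}\right)^{2} = - 14 l + 2 \cdot \frac{196}{81} = - 14 l + \frac{392}{81} = \frac{392}{81} - 14 l$)
$\frac{1}{b{\left(160 \right)} + I{\left(-177 \right)}} = \frac{1}{\left(\frac{392}{81} - 2240\right) + 604} = \frac{1}{- \frac{181048}{81} + 604} = \frac{1}{- \frac{132124}{81}} = - \frac{81}{132124}$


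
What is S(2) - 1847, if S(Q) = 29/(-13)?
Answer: -24040/13 ≈ -1849.2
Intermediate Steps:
S(Q) = -29/13 (S(Q) = 29*(-1/13) = -29/13)
S(2) - 1847 = -29/13 - 1847 = -24040/13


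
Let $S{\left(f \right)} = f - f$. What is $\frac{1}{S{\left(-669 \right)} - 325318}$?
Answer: $- \frac{1}{325318} \approx -3.0739 \cdot 10^{-6}$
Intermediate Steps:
$S{\left(f \right)} = 0$
$\frac{1}{S{\left(-669 \right)} - 325318} = \frac{1}{0 - 325318} = \frac{1}{-325318} = - \frac{1}{325318}$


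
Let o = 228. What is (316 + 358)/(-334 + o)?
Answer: -337/53 ≈ -6.3585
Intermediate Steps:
(316 + 358)/(-334 + o) = (316 + 358)/(-334 + 228) = 674/(-106) = 674*(-1/106) = -337/53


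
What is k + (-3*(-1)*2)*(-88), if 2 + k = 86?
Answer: -444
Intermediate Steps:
k = 84 (k = -2 + 86 = 84)
k + (-3*(-1)*2)*(-88) = 84 + (-3*(-1)*2)*(-88) = 84 + (3*2)*(-88) = 84 + 6*(-88) = 84 - 528 = -444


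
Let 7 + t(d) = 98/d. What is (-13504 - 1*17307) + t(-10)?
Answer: -154139/5 ≈ -30828.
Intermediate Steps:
t(d) = -7 + 98/d
(-13504 - 1*17307) + t(-10) = (-13504 - 1*17307) + (-7 + 98/(-10)) = (-13504 - 17307) + (-7 + 98*(-1/10)) = -30811 + (-7 - 49/5) = -30811 - 84/5 = -154139/5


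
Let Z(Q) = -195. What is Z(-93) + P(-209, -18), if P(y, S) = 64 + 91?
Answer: -40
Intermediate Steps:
P(y, S) = 155
Z(-93) + P(-209, -18) = -195 + 155 = -40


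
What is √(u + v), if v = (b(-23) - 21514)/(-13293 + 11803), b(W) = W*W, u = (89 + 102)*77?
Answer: √1307291134/298 ≈ 121.33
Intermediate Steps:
u = 14707 (u = 191*77 = 14707)
b(W) = W²
v = 4197/298 (v = ((-23)² - 21514)/(-13293 + 11803) = (529 - 21514)/(-1490) = -20985*(-1/1490) = 4197/298 ≈ 14.084)
√(u + v) = √(14707 + 4197/298) = √(4386883/298) = √1307291134/298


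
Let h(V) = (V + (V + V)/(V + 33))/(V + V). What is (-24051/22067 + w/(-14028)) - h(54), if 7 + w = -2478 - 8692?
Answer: -7223337995/8977120404 ≈ -0.80464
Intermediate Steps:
h(V) = (V + 2*V/(33 + V))/(2*V) (h(V) = (V + (2*V)/(33 + V))/((2*V)) = (V + 2*V/(33 + V))*(1/(2*V)) = (V + 2*V/(33 + V))/(2*V))
w = -11177 (w = -7 + (-2478 - 8692) = -7 - 11170 = -11177)
(-24051/22067 + w/(-14028)) - h(54) = (-24051/22067 - 11177/(-14028)) - (35 + 54)/(2*(33 + 54)) = (-24051*1/22067 - 11177*(-1/14028)) - 89/(2*87) = (-24051/22067 + 11177/14028) - 89/(2*87) = -90744569/309555876 - 1*89/174 = -90744569/309555876 - 89/174 = -7223337995/8977120404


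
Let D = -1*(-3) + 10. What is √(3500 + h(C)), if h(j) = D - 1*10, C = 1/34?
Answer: √3503 ≈ 59.186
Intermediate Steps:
C = 1/34 ≈ 0.029412
D = 13 (D = 3 + 10 = 13)
h(j) = 3 (h(j) = 13 - 1*10 = 13 - 10 = 3)
√(3500 + h(C)) = √(3500 + 3) = √3503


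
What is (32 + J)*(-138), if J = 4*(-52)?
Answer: 24288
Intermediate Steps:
J = -208
(32 + J)*(-138) = (32 - 208)*(-138) = -176*(-138) = 24288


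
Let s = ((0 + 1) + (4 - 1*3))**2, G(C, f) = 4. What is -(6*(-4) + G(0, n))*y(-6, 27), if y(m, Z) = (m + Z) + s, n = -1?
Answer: 500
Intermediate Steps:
s = 4 (s = (1 + (4 - 3))**2 = (1 + 1)**2 = 2**2 = 4)
y(m, Z) = 4 + Z + m (y(m, Z) = (m + Z) + 4 = (Z + m) + 4 = 4 + Z + m)
-(6*(-4) + G(0, n))*y(-6, 27) = -(6*(-4) + 4)*(4 + 27 - 6) = -(-24 + 4)*25 = -(-20)*25 = -1*(-500) = 500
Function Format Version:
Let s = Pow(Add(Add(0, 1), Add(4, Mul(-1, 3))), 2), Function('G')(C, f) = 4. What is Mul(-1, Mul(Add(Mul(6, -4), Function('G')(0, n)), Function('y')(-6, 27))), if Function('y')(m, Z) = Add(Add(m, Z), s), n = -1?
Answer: 500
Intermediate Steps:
s = 4 (s = Pow(Add(1, Add(4, -3)), 2) = Pow(Add(1, 1), 2) = Pow(2, 2) = 4)
Function('y')(m, Z) = Add(4, Z, m) (Function('y')(m, Z) = Add(Add(m, Z), 4) = Add(Add(Z, m), 4) = Add(4, Z, m))
Mul(-1, Mul(Add(Mul(6, -4), Function('G')(0, n)), Function('y')(-6, 27))) = Mul(-1, Mul(Add(Mul(6, -4), 4), Add(4, 27, -6))) = Mul(-1, Mul(Add(-24, 4), 25)) = Mul(-1, Mul(-20, 25)) = Mul(-1, -500) = 500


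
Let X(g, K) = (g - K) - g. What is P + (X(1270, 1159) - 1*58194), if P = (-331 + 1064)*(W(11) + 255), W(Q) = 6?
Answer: 131960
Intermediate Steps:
X(g, K) = -K
P = 191313 (P = (-331 + 1064)*(6 + 255) = 733*261 = 191313)
P + (X(1270, 1159) - 1*58194) = 191313 + (-1*1159 - 1*58194) = 191313 + (-1159 - 58194) = 191313 - 59353 = 131960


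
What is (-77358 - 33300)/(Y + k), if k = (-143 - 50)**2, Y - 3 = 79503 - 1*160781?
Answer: 55329/22013 ≈ 2.5135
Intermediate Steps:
Y = -81275 (Y = 3 + (79503 - 1*160781) = 3 + (79503 - 160781) = 3 - 81278 = -81275)
k = 37249 (k = (-193)**2 = 37249)
(-77358 - 33300)/(Y + k) = (-77358 - 33300)/(-81275 + 37249) = -110658/(-44026) = -110658*(-1/44026) = 55329/22013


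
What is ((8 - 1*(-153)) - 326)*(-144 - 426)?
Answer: 94050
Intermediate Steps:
((8 - 1*(-153)) - 326)*(-144 - 426) = ((8 + 153) - 326)*(-570) = (161 - 326)*(-570) = -165*(-570) = 94050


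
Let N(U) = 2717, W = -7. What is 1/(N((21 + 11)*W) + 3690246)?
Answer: 1/3692963 ≈ 2.7079e-7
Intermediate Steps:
1/(N((21 + 11)*W) + 3690246) = 1/(2717 + 3690246) = 1/3692963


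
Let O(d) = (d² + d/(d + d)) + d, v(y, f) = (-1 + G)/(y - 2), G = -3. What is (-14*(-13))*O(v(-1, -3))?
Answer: 5915/9 ≈ 657.22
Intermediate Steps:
v(y, f) = -4/(-2 + y) (v(y, f) = (-1 - 3)/(y - 2) = -4/(-2 + y))
O(d) = ½ + d + d² (O(d) = (d² + d/((2*d))) + d = (d² + (1/(2*d))*d) + d = (d² + ½) + d = (½ + d²) + d = ½ + d + d²)
(-14*(-13))*O(v(-1, -3)) = (-14*(-13))*(½ - 4/(-2 - 1) + (-4/(-2 - 1))²) = 182*(½ - 4/(-3) + (-4/(-3))²) = 182*(½ - 4*(-⅓) + (-4*(-⅓))²) = 182*(½ + 4/3 + (4/3)²) = 182*(½ + 4/3 + 16/9) = 182*(65/18) = 5915/9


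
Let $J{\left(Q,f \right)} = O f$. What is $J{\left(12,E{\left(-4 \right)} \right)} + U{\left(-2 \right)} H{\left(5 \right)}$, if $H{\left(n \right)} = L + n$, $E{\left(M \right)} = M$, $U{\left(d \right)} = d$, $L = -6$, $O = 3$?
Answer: $-10$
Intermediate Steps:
$H{\left(n \right)} = -6 + n$
$J{\left(Q,f \right)} = 3 f$
$J{\left(12,E{\left(-4 \right)} \right)} + U{\left(-2 \right)} H{\left(5 \right)} = 3 \left(-4\right) - 2 \left(-6 + 5\right) = -12 - -2 = -12 + 2 = -10$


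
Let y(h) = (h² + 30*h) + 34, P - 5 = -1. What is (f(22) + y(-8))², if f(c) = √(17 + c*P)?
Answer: (142 - √105)² ≈ 17359.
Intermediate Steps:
P = 4 (P = 5 - 1 = 4)
y(h) = 34 + h² + 30*h
f(c) = √(17 + 4*c) (f(c) = √(17 + c*4) = √(17 + 4*c))
(f(22) + y(-8))² = (√(17 + 4*22) + (34 + (-8)² + 30*(-8)))² = (√(17 + 88) + (34 + 64 - 240))² = (√105 - 142)² = (-142 + √105)²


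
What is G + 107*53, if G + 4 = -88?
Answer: 5579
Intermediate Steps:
G = -92 (G = -4 - 88 = -92)
G + 107*53 = -92 + 107*53 = -92 + 5671 = 5579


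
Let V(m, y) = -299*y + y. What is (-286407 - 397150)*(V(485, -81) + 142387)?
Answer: -113829329425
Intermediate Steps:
V(m, y) = -298*y
(-286407 - 397150)*(V(485, -81) + 142387) = (-286407 - 397150)*(-298*(-81) + 142387) = -683557*(24138 + 142387) = -683557*166525 = -113829329425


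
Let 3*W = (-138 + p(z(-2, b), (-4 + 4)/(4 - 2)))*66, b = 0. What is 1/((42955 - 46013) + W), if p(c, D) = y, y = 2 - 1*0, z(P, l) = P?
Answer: -1/6050 ≈ -0.00016529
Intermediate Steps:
y = 2 (y = 2 + 0 = 2)
p(c, D) = 2
W = -2992 (W = ((-138 + 2)*66)/3 = (-136*66)/3 = (1/3)*(-8976) = -2992)
1/((42955 - 46013) + W) = 1/((42955 - 46013) - 2992) = 1/(-3058 - 2992) = 1/(-6050) = -1/6050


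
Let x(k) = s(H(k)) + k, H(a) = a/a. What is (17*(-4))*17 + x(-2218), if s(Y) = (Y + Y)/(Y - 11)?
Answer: -16871/5 ≈ -3374.2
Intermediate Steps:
H(a) = 1
s(Y) = 2*Y/(-11 + Y) (s(Y) = (2*Y)/(-11 + Y) = 2*Y/(-11 + Y))
x(k) = -⅕ + k (x(k) = 2*1/(-11 + 1) + k = 2*1/(-10) + k = 2*1*(-⅒) + k = -⅕ + k)
(17*(-4))*17 + x(-2218) = (17*(-4))*17 + (-⅕ - 2218) = -68*17 - 11091/5 = -1156 - 11091/5 = -16871/5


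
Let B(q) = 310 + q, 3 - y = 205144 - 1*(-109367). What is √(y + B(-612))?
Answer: I*√314810 ≈ 561.08*I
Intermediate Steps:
y = -314508 (y = 3 - (205144 - 1*(-109367)) = 3 - (205144 + 109367) = 3 - 1*314511 = 3 - 314511 = -314508)
√(y + B(-612)) = √(-314508 + (310 - 612)) = √(-314508 - 302) = √(-314810) = I*√314810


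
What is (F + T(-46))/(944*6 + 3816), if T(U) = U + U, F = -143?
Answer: -47/1896 ≈ -0.024789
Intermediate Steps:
T(U) = 2*U
(F + T(-46))/(944*6 + 3816) = (-143 + 2*(-46))/(944*6 + 3816) = (-143 - 92)/(5664 + 3816) = -235/9480 = -235*1/9480 = -47/1896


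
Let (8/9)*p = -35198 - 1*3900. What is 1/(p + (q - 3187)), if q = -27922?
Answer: -4/300377 ≈ -1.3317e-5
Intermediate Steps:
p = -175941/4 (p = 9*(-35198 - 1*3900)/8 = 9*(-35198 - 3900)/8 = (9/8)*(-39098) = -175941/4 ≈ -43985.)
1/(p + (q - 3187)) = 1/(-175941/4 + (-27922 - 3187)) = 1/(-175941/4 - 31109) = 1/(-300377/4) = -4/300377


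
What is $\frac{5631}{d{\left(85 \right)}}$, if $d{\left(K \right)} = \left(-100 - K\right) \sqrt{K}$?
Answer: $- \frac{5631 \sqrt{85}}{15725} \approx -3.3014$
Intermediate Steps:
$d{\left(K \right)} = \sqrt{K} \left(-100 - K\right)$
$\frac{5631}{d{\left(85 \right)}} = \frac{5631}{\sqrt{85} \left(-100 - 85\right)} = \frac{5631}{\sqrt{85} \left(-185\right)} = \frac{5631}{\left(-185\right) \sqrt{85}} = 5631 \left(- \frac{\sqrt{85}}{15725}\right) = - \frac{5631 \sqrt{85}}{15725}$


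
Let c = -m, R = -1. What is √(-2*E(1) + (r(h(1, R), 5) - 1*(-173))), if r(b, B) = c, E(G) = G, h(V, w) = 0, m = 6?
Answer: √165 ≈ 12.845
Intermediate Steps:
c = -6 (c = -1*6 = -6)
r(b, B) = -6
√(-2*E(1) + (r(h(1, R), 5) - 1*(-173))) = √(-2*1 + (-6 - 1*(-173))) = √(-2 + (-6 + 173)) = √(-2 + 167) = √165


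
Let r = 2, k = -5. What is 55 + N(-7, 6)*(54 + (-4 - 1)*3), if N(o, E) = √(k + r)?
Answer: 55 + 39*I*√3 ≈ 55.0 + 67.55*I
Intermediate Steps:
N(o, E) = I*√3 (N(o, E) = √(-5 + 2) = √(-3) = I*√3)
55 + N(-7, 6)*(54 + (-4 - 1)*3) = 55 + (I*√3)*(54 + (-4 - 1)*3) = 55 + (I*√3)*(54 - 5*3) = 55 + (I*√3)*(54 - 15) = 55 + (I*√3)*39 = 55 + 39*I*√3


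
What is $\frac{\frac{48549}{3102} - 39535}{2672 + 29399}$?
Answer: $- \frac{40863007}{33161414} \approx -1.2322$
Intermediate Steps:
$\frac{\frac{48549}{3102} - 39535}{2672 + 29399} = \frac{48549 \cdot \frac{1}{3102} - 39535}{32071} = \left(\frac{16183}{1034} - 39535\right) \frac{1}{32071} = \left(- \frac{40863007}{1034}\right) \frac{1}{32071} = - \frac{40863007}{33161414}$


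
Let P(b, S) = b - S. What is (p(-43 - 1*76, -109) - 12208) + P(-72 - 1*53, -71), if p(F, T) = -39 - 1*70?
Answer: -12371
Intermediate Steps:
p(F, T) = -109 (p(F, T) = -39 - 70 = -109)
(p(-43 - 1*76, -109) - 12208) + P(-72 - 1*53, -71) = (-109 - 12208) + ((-72 - 1*53) - 1*(-71)) = -12317 + ((-72 - 53) + 71) = -12317 + (-125 + 71) = -12317 - 54 = -12371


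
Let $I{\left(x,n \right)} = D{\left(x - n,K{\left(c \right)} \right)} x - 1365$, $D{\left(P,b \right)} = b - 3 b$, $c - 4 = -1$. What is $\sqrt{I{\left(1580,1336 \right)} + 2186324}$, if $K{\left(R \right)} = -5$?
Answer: $\sqrt{2200759} \approx 1483.5$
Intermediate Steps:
$c = 3$ ($c = 4 - 1 = 3$)
$D{\left(P,b \right)} = - 2 b$
$I{\left(x,n \right)} = -1365 + 10 x$ ($I{\left(x,n \right)} = \left(-2\right) \left(-5\right) x - 1365 = 10 x - 1365 = -1365 + 10 x$)
$\sqrt{I{\left(1580,1336 \right)} + 2186324} = \sqrt{\left(-1365 + 10 \cdot 1580\right) + 2186324} = \sqrt{\left(-1365 + 15800\right) + 2186324} = \sqrt{14435 + 2186324} = \sqrt{2200759}$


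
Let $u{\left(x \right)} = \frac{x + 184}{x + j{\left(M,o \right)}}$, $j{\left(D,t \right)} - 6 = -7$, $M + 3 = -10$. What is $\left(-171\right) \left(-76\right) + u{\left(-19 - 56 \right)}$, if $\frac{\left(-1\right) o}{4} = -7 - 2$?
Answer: $\frac{987587}{76} \approx 12995.0$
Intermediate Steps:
$M = -13$ ($M = -3 - 10 = -13$)
$o = 36$ ($o = - 4 \left(-7 - 2\right) = \left(-4\right) \left(-9\right) = 36$)
$j{\left(D,t \right)} = -1$ ($j{\left(D,t \right)} = 6 - 7 = -1$)
$u{\left(x \right)} = \frac{184 + x}{-1 + x}$ ($u{\left(x \right)} = \frac{x + 184}{x - 1} = \frac{184 + x}{-1 + x}$)
$\left(-171\right) \left(-76\right) + u{\left(-19 - 56 \right)} = \left(-171\right) \left(-76\right) + \frac{184 - 75}{-1 - 75} = 12996 + \frac{184 - 75}{-1 - 75} = 12996 + \frac{1}{-76} \cdot 109 = 12996 - \frac{109}{76} = \frac{987587}{76}$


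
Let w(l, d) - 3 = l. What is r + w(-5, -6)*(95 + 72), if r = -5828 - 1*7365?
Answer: -13527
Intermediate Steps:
w(l, d) = 3 + l
r = -13193 (r = -5828 - 7365 = -13193)
r + w(-5, -6)*(95 + 72) = -13193 + (3 - 5)*(95 + 72) = -13193 - 2*167 = -13193 - 334 = -13527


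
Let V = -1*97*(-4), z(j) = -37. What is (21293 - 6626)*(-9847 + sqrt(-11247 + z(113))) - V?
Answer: -144426337 + 29334*I*sqrt(2821) ≈ -1.4443e+8 + 1.558e+6*I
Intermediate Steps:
V = 388 (V = -97*(-4) = 388)
(21293 - 6626)*(-9847 + sqrt(-11247 + z(113))) - V = (21293 - 6626)*(-9847 + sqrt(-11247 - 37)) - 1*388 = 14667*(-9847 + sqrt(-11284)) - 388 = 14667*(-9847 + 2*I*sqrt(2821)) - 388 = (-144425949 + 29334*I*sqrt(2821)) - 388 = -144426337 + 29334*I*sqrt(2821)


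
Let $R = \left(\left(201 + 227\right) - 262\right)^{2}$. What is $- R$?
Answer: $-27556$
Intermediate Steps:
$R = 27556$ ($R = \left(428 - 262\right)^{2} = 166^{2} = 27556$)
$- R = \left(-1\right) 27556 = -27556$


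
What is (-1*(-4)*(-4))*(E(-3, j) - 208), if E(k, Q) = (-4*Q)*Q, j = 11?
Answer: 11072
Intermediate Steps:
E(k, Q) = -4*Q²
(-1*(-4)*(-4))*(E(-3, j) - 208) = (-1*(-4)*(-4))*(-4*11² - 208) = (4*(-4))*(-4*121 - 208) = -16*(-484 - 208) = -16*(-692) = 11072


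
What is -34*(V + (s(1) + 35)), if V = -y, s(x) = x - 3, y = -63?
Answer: -3264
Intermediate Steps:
s(x) = -3 + x
V = 63 (V = -1*(-63) = 63)
-34*(V + (s(1) + 35)) = -34*(63 + ((-3 + 1) + 35)) = -34*(63 + (-2 + 35)) = -34*(63 + 33) = -34*96 = -3264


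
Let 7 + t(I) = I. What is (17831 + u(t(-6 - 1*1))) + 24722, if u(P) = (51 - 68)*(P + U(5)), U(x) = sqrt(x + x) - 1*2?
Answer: 42825 - 17*sqrt(10) ≈ 42771.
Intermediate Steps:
t(I) = -7 + I
U(x) = -2 + sqrt(2)*sqrt(x) (U(x) = sqrt(2*x) - 2 = sqrt(2)*sqrt(x) - 2 = -2 + sqrt(2)*sqrt(x))
u(P) = 34 - 17*P - 17*sqrt(10) (u(P) = (51 - 68)*(P + (-2 + sqrt(2)*sqrt(5))) = -17*(P + (-2 + sqrt(10))) = -17*(-2 + P + sqrt(10)) = 34 - 17*P - 17*sqrt(10))
(17831 + u(t(-6 - 1*1))) + 24722 = (17831 + (34 - 17*(-7 + (-6 - 1*1)) - 17*sqrt(10))) + 24722 = (17831 + (34 - 17*(-7 + (-6 - 1)) - 17*sqrt(10))) + 24722 = (17831 + (34 - 17*(-7 - 7) - 17*sqrt(10))) + 24722 = (17831 + (34 - 17*(-14) - 17*sqrt(10))) + 24722 = (17831 + (34 + 238 - 17*sqrt(10))) + 24722 = (17831 + (272 - 17*sqrt(10))) + 24722 = (18103 - 17*sqrt(10)) + 24722 = 42825 - 17*sqrt(10)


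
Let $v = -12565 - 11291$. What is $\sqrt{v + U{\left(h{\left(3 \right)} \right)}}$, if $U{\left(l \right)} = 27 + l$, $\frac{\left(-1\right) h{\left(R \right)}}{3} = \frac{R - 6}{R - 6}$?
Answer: $6 i \sqrt{662} \approx 154.38 i$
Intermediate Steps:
$h{\left(R \right)} = -3$ ($h{\left(R \right)} = - 3 \frac{R - 6}{R - 6} = - 3 \frac{-6 + R}{-6 + R} = \left(-3\right) 1 = -3$)
$v = -23856$
$\sqrt{v + U{\left(h{\left(3 \right)} \right)}} = \sqrt{-23856 + \left(27 - 3\right)} = \sqrt{-23856 + 24} = \sqrt{-23832} = 6 i \sqrt{662}$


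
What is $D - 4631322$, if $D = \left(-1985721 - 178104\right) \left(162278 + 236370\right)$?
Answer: $-862609139922$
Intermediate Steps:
$D = -862604508600$ ($D = \left(-2163825\right) 398648 = -862604508600$)
$D - 4631322 = -862604508600 - 4631322 = -862609139922$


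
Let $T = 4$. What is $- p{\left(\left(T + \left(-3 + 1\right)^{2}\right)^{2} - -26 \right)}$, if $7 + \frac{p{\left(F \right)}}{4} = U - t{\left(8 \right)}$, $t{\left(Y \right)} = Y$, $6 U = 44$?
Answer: $\frac{92}{3} \approx 30.667$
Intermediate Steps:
$U = \frac{22}{3}$ ($U = \frac{1}{6} \cdot 44 = \frac{22}{3} \approx 7.3333$)
$p{\left(F \right)} = - \frac{92}{3}$ ($p{\left(F \right)} = -28 + 4 \left(\frac{22}{3} - 8\right) = -28 + 4 \left(- \frac{2}{3}\right) = -28 - \frac{8}{3} = - \frac{92}{3}$)
$- p{\left(\left(T + \left(-3 + 1\right)^{2}\right)^{2} - -26 \right)} = \left(-1\right) \left(- \frac{92}{3}\right) = \frac{92}{3}$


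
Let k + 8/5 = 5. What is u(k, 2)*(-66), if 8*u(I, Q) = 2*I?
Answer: -561/10 ≈ -56.100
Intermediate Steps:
k = 17/5 (k = -8/5 + 5 = 17/5 ≈ 3.4000)
u(I, Q) = I/4 (u(I, Q) = (2*I)/8 = I/4)
u(k, 2)*(-66) = ((¼)*(17/5))*(-66) = (17/20)*(-66) = -561/10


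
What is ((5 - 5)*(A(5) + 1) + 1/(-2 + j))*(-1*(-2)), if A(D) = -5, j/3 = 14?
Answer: 1/20 ≈ 0.050000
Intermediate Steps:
j = 42 (j = 3*14 = 42)
((5 - 5)*(A(5) + 1) + 1/(-2 + j))*(-1*(-2)) = ((5 - 5)*(-5 + 1) + 1/(-2 + 42))*(-1*(-2)) = (0*(-4) + 1/40)*2 = (0 + 1/40)*2 = (1/40)*2 = 1/20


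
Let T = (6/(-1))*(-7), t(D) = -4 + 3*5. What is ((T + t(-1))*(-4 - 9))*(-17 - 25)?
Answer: 28938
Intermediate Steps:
t(D) = 11 (t(D) = -4 + 15 = 11)
T = 42 (T = (6*(-1))*(-7) = -6*(-7) = 42)
((T + t(-1))*(-4 - 9))*(-17 - 25) = ((42 + 11)*(-4 - 9))*(-17 - 25) = (53*(-13))*(-42) = -689*(-42) = 28938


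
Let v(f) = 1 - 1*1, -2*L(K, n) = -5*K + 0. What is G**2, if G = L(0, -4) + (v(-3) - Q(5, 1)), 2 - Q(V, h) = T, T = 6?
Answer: 16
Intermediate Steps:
Q(V, h) = -4 (Q(V, h) = 2 - 1*6 = 2 - 6 = -4)
L(K, n) = 5*K/2 (L(K, n) = -(-5*K + 0)/2 = -(-5)*K/2 = 5*K/2)
v(f) = 0 (v(f) = 1 - 1 = 0)
G = 4 (G = (5/2)*0 + (0 - 1*(-4)) = 0 + (0 + 4) = 0 + 4 = 4)
G**2 = 4**2 = 16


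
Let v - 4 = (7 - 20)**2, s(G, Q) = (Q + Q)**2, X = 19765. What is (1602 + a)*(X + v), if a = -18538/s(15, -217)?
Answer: 48514906113/1519 ≈ 3.1939e+7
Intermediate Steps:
s(G, Q) = 4*Q**2 (s(G, Q) = (2*Q)**2 = 4*Q**2)
v = 173 (v = 4 + (7 - 20)**2 = 4 + (-13)**2 = 4 + 169 = 173)
a = -299/3038 (a = -18538/(4*(-217)**2) = -18538/(4*47089) = -18538/188356 = -18538*1/188356 = -299/3038 ≈ -0.098420)
(1602 + a)*(X + v) = (1602 - 299/3038)*(19765 + 173) = (4866577/3038)*19938 = 48514906113/1519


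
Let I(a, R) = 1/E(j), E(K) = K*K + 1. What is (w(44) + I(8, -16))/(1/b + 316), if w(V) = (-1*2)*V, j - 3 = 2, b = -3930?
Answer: -4493955/16144427 ≈ -0.27836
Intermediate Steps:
j = 5 (j = 3 + 2 = 5)
E(K) = 1 + K² (E(K) = K² + 1 = 1 + K²)
w(V) = -2*V
I(a, R) = 1/26 (I(a, R) = 1/(1 + 5²) = 1/(1 + 25) = 1/26)
(w(44) + I(8, -16))/(1/b + 316) = (-2*44 + 1/26)/(1/(-3930) + 316) = (-88 + 1/26)/(-1/3930 + 316) = -2287/(26*1241879/3930) = -2287/26*3930/1241879 = -4493955/16144427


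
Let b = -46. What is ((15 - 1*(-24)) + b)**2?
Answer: 49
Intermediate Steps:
((15 - 1*(-24)) + b)**2 = ((15 - 1*(-24)) - 46)**2 = ((15 + 24) - 46)**2 = (39 - 46)**2 = (-7)**2 = 49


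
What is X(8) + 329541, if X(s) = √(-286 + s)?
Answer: 329541 + I*√278 ≈ 3.2954e+5 + 16.673*I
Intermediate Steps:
X(8) + 329541 = √(-286 + 8) + 329541 = √(-278) + 329541 = I*√278 + 329541 = 329541 + I*√278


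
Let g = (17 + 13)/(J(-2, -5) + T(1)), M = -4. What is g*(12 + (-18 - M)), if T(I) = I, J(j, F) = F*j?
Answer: -60/11 ≈ -5.4545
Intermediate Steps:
g = 30/11 (g = (17 + 13)/(-5*(-2) + 1) = 30/(10 + 1) = 30/11 ≈ 2.7273)
g*(12 + (-18 - M)) = 30*(12 + (-18 - 1*(-4)))/11 = 30*(12 + (-18 + 4))/11 = 30*(12 - 14)/11 = (30/11)*(-2) = -60/11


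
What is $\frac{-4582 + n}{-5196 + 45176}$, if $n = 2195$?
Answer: $- \frac{2387}{39980} \approx -0.059705$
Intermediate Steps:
$\frac{-4582 + n}{-5196 + 45176} = \frac{-4582 + 2195}{-5196 + 45176} = - \frac{2387}{39980}$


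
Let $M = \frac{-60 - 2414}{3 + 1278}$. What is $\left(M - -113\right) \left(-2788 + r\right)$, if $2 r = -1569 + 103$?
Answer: $- \frac{71566337}{183} \approx -3.9107 \cdot 10^{5}$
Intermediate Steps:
$M = - \frac{2474}{1281} \approx -1.9313$
$r = -733$ ($r = \frac{-1569 + 103}{2} = \frac{1}{2} \left(-1466\right) = -733$)
$\left(M - -113\right) \left(-2788 + r\right) = \left(- \frac{2474}{1281} - -113\right) \left(-2788 - 733\right) = \left(- \frac{2474}{1281} + \left(-316 + 429\right)\right) \left(-3521\right) = \left(- \frac{2474}{1281} + 113\right) \left(-3521\right) = \frac{142279}{1281} \left(-3521\right) = - \frac{71566337}{183}$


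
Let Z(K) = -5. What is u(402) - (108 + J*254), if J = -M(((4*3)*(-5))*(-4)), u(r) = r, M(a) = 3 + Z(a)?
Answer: -214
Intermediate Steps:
M(a) = -2 (M(a) = 3 - 5 = -2)
J = 2 (J = -1*(-2) = 2)
u(402) - (108 + J*254) = 402 - (108 + 2*254) = 402 - (108 + 508) = 402 - 1*616 = 402 - 616 = -214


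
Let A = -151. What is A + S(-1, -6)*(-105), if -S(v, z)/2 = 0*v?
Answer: -151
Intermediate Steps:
S(v, z) = 0 (S(v, z) = -0*v = -2*0 = 0)
A + S(-1, -6)*(-105) = -151 + 0*(-105) = -151 + 0 = -151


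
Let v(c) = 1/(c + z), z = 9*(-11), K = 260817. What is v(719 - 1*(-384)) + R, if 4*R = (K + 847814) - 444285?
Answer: 166750847/1004 ≈ 1.6609e+5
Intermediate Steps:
z = -99
v(c) = 1/(-99 + c) (v(c) = 1/(c - 99) = 1/(-99 + c))
R = 332173/2 (R = ((260817 + 847814) - 444285)/4 = (1108631 - 444285)/4 = (¼)*664346 = 332173/2 ≈ 1.6609e+5)
v(719 - 1*(-384)) + R = 1/(-99 + (719 - 1*(-384))) + 332173/2 = 1/(-99 + (719 + 384)) + 332173/2 = 1/(-99 + 1103) + 332173/2 = 1/1004 + 332173/2 = 166750847/1004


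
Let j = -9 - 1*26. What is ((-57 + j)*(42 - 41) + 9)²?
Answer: 6889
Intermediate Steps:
j = -35 (j = -9 - 26 = -35)
((-57 + j)*(42 - 41) + 9)² = ((-57 - 35)*(42 - 41) + 9)² = (-92*1 + 9)² = (-92 + 9)² = (-83)² = 6889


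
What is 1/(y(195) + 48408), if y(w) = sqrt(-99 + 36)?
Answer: 16136/781111509 - I*sqrt(7)/781111509 ≈ 2.0658e-5 - 3.3872e-9*I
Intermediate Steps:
y(w) = 3*I*sqrt(7) (y(w) = sqrt(-63) = 3*I*sqrt(7))
1/(y(195) + 48408) = 1/(3*I*sqrt(7) + 48408) = 1/(48408 + 3*I*sqrt(7))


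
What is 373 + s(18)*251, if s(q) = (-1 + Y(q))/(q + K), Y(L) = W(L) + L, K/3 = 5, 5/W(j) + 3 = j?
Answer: 49979/99 ≈ 504.84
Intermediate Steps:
W(j) = 5/(-3 + j)
K = 15 (K = 3*5 = 15)
Y(L) = L + 5/(-3 + L) (Y(L) = 5/(-3 + L) + L = L + 5/(-3 + L))
s(q) = (-1 + (5 + q*(-3 + q))/(-3 + q))/(15 + q) (s(q) = (-1 + (5 + q*(-3 + q))/(-3 + q))/(q + 15) = (-1 + (5 + q*(-3 + q))/(-3 + q))/(15 + q))
373 + s(18)*251 = 373 + ((5 + (-1 + 18)*(-3 + 18))/((-3 + 18)*(15 + 18)))*251 = 373 + ((5 + 17*15)/(15*33))*251 = 373 + ((1/15)*(1/33)*(5 + 255))*251 = 373 + ((1/15)*(1/33)*260)*251 = 373 + (52/99)*251 = 373 + 13052/99 = 49979/99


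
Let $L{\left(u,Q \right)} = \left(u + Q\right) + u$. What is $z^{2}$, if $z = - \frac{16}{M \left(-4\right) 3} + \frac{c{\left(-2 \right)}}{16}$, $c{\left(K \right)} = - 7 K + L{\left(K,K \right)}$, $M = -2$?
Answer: $\frac{1}{36} \approx 0.027778$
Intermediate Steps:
$L{\left(u,Q \right)} = Q + 2 u$ ($L{\left(u,Q \right)} = \left(Q + u\right) + u = Q + 2 u$)
$c{\left(K \right)} = - 4 K$ ($c{\left(K \right)} = - 7 K + \left(K + 2 K\right) = - 7 K + 3 K = - 4 K$)
$z = - \frac{1}{6}$ ($z = - \frac{16}{\left(-2\right) \left(-4\right) 3} + \frac{\left(-4\right) \left(-2\right)}{16} = - \frac{16}{8 \cdot 3} + 8 \cdot \frac{1}{16} = - \frac{16}{24} + \frac{1}{2} = \left(-16\right) \frac{1}{24} + \frac{1}{2} = - \frac{2}{3} + \frac{1}{2} = - \frac{1}{6} \approx -0.16667$)
$z^{2} = \left(- \frac{1}{6}\right)^{2} = \frac{1}{36}$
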